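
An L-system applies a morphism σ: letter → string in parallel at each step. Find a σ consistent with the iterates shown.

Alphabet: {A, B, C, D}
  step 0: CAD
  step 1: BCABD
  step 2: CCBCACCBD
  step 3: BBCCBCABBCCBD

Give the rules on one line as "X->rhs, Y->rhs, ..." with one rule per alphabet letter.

  step 2 ⇒ step 3: CCBCACCBD ⇒ B·B·CC·B·CA·B·B·CC·BD
    A ↦ CA
    B ↦ CC
    C ↦ B
    D ↦ BD

A->CA, B->CC, C->B, D->BD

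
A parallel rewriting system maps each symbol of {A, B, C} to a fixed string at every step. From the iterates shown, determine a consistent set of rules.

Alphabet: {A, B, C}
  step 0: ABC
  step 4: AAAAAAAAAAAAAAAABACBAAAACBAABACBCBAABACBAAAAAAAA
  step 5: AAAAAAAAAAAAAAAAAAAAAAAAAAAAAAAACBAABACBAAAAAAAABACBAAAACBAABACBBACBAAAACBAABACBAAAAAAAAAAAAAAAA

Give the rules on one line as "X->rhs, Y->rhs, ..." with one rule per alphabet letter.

A->AA, B->CB, C->BA

  step 4 ⇒ step 5: AAAAAAAAAAAAAAAABACBAAAACBAABACBCBAABACBAAAAAAAA ⇒ AA·AA·AA·AA·AA·AA·AA·AA·AA·AA·AA·AA·AA·AA·AA·AA·CB·AA·BA·CB·AA·AA·AA·AA·BA·CB·AA·AA·CB·AA·BA·CB·BA·CB·AA·AA·CB·AA·BA·CB·AA·AA·AA·AA·AA·AA·AA·AA
    A ↦ AA
    B ↦ CB
    C ↦ BA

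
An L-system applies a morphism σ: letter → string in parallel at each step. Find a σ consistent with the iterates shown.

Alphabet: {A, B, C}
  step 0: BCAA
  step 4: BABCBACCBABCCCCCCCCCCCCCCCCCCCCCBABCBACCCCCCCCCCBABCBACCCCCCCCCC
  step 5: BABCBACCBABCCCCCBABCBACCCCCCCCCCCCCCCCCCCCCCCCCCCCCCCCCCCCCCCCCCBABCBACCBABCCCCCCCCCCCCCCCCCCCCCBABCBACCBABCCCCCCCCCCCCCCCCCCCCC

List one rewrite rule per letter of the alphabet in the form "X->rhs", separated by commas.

A->BC, B->BA, C->CC

  step 4 ⇒ step 5: BABCBACCBABCCCCCCCCCCCCCCCCCCCCCBABCBACCCCCCCCCCBABCBACCCCCCCCCC ⇒ BA·BC·BA·CC·BA·BC·CC·CC·BA·BC·BA·CC·CC·CC·CC·CC·CC·CC·CC·CC·CC·CC·CC·CC·CC·CC·CC·CC·CC·CC·CC·CC·BA·BC·BA·CC·BA·BC·CC·CC·CC·CC·CC·CC·CC·CC·CC·CC·BA·BC·BA·CC·BA·BC·CC·CC·CC·CC·CC·CC·CC·CC·CC·CC
    A ↦ BC
    B ↦ BA
    C ↦ CC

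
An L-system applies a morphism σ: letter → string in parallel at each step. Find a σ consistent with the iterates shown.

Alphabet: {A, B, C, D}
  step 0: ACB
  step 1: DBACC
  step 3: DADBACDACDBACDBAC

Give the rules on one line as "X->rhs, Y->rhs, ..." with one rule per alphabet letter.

A->DB, B->C, C->AC, D->DA

  step 0 ⇒ step 1: ACB ⇒ DB·AC·C
    A ↦ DB
    B ↦ C
    C ↦ AC
    D ↦ DA  (constrained at step 1)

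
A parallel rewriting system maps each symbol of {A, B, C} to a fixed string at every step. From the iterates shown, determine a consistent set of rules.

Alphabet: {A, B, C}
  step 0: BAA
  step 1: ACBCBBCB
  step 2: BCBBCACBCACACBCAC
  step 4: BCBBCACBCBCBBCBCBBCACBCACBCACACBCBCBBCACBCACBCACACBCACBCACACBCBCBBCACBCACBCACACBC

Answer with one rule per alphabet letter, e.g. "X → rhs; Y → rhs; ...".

  step 1 ⇒ step 2: ACBCBBCB ⇒ BCB·BC·AC·BC·AC·AC·BC·AC
    A ↦ BCB
    B ↦ AC
    C ↦ BC

A->BCB, B->AC, C->BC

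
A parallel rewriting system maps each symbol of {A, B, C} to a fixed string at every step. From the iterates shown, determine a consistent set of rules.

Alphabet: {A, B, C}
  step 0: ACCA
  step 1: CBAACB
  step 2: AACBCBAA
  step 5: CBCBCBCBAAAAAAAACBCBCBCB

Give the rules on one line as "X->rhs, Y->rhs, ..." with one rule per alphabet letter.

A->CB, B->A, C->A

  step 1 ⇒ step 2: CBAACB ⇒ A·A·CB·CB·A·A
    A ↦ CB
    B ↦ A
    C ↦ A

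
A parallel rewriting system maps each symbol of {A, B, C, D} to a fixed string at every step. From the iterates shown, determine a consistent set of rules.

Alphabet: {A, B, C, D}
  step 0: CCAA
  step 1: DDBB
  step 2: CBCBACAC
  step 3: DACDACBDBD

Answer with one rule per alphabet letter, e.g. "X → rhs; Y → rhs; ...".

A->B, B->AC, C->D, D->CB

  step 2 ⇒ step 3: CBCBACAC ⇒ D·AC·D·AC·B·D·B·D
    A ↦ B
    B ↦ AC
    C ↦ D
  step 1 ⇒ step 2: DDBB ⇒ CB·CB·AC·AC
    D ↦ CB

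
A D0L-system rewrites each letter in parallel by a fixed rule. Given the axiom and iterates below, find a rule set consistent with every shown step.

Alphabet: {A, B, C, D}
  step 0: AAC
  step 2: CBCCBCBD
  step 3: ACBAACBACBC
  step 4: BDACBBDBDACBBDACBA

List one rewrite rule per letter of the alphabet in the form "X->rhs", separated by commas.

A->BD, B->CB, C->A, D->C

  step 3 ⇒ step 4: ACBAACBACBC ⇒ BD·A·CB·BD·BD·A·CB·BD·A·CB·A
    A ↦ BD
    B ↦ CB
    C ↦ A
  step 2 ⇒ step 3: CBCCBCBD ⇒ A·CB·A·A·CB·A·CB·C
    D ↦ C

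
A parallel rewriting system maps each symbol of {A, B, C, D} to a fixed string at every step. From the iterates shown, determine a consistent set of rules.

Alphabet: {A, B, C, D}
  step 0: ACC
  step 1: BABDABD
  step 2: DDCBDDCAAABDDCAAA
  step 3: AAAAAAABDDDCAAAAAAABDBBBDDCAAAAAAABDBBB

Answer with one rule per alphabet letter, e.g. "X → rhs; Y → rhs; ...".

A->B, B->DDC, C->ABD, D->AAA

  step 2 ⇒ step 3: DDCBDDCAAABDDCAAA ⇒ AAA·AAA·ABD·DDC·AAA·AAA·ABD·B·B·B·DDC·AAA·AAA·ABD·B·B·B
    A ↦ B
    B ↦ DDC
    C ↦ ABD
    D ↦ AAA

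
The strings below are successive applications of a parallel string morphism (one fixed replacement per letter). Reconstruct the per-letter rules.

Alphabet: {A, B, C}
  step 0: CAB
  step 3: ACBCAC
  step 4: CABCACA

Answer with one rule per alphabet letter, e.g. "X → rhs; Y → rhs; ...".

  step 3 ⇒ step 4: ACBCAC ⇒ C·A·BC·A·C·A
    A ↦ C
    B ↦ BC
    C ↦ A

A->C, B->BC, C->A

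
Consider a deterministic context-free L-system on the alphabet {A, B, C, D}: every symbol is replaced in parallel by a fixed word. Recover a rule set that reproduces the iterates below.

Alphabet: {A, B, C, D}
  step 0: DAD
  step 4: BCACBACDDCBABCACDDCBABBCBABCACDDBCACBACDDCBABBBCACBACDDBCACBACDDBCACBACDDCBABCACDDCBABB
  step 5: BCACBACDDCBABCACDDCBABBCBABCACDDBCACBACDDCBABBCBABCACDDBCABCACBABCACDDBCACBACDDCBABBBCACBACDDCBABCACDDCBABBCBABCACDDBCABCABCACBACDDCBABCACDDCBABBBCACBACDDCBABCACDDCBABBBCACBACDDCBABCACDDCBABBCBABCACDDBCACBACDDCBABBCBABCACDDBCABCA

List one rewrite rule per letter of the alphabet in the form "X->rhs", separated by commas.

  step 4 ⇒ step 5: BCACBACDDCBABCACDDCBABBCBABCACDDBCACBACDDCBABBBCACBACDDBCACBACDDBCACBACDDCBABCACDDCBABB ⇒ BCA·CBA·CDD·CBA·BCA·CDD·CBA·B·B·CBA·BCA·CDD·BCA·CBA·CDD·CBA·B·B·CBA·BCA·CDD·BCA·BCA·CBA·BCA·CDD·BCA·CBA·CDD·CBA·B·B·BCA·CBA·CDD·CBA·BCA·CDD·CBA·B·B·CBA·BCA·CDD·BCA·BCA·BCA·CBA·CDD·CBA·BCA·CDD·CBA·B·B·BCA·CBA·CDD·CBA·BCA·CDD·CBA·B·B·BCA·CBA·CDD·CBA·BCA·CDD·CBA·B·B·CBA·BCA·CDD·BCA·CBA·CDD·CBA·B·B·CBA·BCA·CDD·BCA·BCA
    A ↦ CDD
    B ↦ BCA
    C ↦ CBA
    D ↦ B

A->CDD, B->BCA, C->CBA, D->B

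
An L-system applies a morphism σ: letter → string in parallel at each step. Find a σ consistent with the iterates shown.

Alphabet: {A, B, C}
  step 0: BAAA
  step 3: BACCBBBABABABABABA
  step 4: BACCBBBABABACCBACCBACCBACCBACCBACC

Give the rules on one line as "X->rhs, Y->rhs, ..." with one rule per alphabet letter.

  step 3 ⇒ step 4: BACCBBBABABABABABA ⇒ BA·CC·B·B·BA·BA·BA·CC·BA·CC·BA·CC·BA·CC·BA·CC·BA·CC
    A ↦ CC
    B ↦ BA
    C ↦ B

A->CC, B->BA, C->B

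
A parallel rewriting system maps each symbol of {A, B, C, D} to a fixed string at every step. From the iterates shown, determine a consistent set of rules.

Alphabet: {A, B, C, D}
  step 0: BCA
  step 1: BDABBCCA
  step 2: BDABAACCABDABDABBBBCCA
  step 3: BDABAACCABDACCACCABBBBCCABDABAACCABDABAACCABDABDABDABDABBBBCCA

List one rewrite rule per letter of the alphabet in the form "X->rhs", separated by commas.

  step 2 ⇒ step 3: BDABAACCABDABDABBBBCCA ⇒ BDA·BAA·CCA·BDA·CCA·CCA·BB·BB·CCA·BDA·BAA·CCA·BDA·BAA·CCA·BDA·BDA·BDA·BDA·BB·BB·CCA
    A ↦ CCA
    B ↦ BDA
    C ↦ BB
    D ↦ BAA

A->CCA, B->BDA, C->BB, D->BAA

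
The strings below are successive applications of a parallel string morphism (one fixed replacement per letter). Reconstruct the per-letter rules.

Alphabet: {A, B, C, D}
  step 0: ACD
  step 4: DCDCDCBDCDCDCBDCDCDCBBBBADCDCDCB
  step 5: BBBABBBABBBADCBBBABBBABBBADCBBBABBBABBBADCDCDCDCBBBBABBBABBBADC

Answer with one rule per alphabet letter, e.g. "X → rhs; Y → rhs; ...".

  step 4 ⇒ step 5: DCDCDCBDCDCDCBDCDCDCBBBBADCDCDCB ⇒ B·BBA·B·BBA·B·BBA·DC·B·BBA·B·BBA·B·BBA·DC·B·BBA·B·BBA·B·BBA·DC·DC·DC·DC·B·B·BBA·B·BBA·B·BBA·DC
    A ↦ B
    B ↦ DC
    C ↦ BBA
    D ↦ B

A->B, B->DC, C->BBA, D->B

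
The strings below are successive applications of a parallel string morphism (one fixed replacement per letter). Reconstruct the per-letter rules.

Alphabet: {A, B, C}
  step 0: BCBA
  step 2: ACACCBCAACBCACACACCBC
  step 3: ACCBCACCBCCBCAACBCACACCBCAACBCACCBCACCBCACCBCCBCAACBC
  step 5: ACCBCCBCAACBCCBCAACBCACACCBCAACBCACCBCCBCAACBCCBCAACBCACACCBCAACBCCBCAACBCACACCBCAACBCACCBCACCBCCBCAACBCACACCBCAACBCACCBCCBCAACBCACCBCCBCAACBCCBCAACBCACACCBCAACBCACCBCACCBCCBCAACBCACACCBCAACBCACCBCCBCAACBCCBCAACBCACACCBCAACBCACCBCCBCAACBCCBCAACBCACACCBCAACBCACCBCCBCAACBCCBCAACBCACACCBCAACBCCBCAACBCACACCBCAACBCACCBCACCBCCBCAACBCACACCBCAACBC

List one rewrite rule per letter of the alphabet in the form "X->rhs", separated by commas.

  step 2 ⇒ step 3: ACACCBCAACBCACACACCBC ⇒ AC·CBC·AC·CBC·CBC·AA·CBC·AC·AC·CBC·AA·CBC·AC·CBC·AC·CBC·AC·CBC·CBC·AA·CBC
    A ↦ AC
    B ↦ AA
    C ↦ CBC

A->AC, B->AA, C->CBC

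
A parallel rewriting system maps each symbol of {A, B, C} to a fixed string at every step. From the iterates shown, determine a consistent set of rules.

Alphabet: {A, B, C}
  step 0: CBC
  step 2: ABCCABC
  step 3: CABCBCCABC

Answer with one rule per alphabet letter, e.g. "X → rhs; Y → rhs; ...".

  step 2 ⇒ step 3: ABCCABC ⇒ C·A·BC·BC·C·A·BC
    A ↦ C
    B ↦ A
    C ↦ BC

A->C, B->A, C->BC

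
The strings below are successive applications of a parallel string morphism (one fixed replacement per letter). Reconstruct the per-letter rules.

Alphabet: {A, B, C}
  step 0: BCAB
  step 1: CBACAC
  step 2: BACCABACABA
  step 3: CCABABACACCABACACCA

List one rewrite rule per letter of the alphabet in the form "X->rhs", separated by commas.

  step 2 ⇒ step 3: BACCABACABA ⇒ C·CA·BA·BA·CA·C·CA·BA·CA·C·CA
    A ↦ CA
    B ↦ C
    C ↦ BA

A->CA, B->C, C->BA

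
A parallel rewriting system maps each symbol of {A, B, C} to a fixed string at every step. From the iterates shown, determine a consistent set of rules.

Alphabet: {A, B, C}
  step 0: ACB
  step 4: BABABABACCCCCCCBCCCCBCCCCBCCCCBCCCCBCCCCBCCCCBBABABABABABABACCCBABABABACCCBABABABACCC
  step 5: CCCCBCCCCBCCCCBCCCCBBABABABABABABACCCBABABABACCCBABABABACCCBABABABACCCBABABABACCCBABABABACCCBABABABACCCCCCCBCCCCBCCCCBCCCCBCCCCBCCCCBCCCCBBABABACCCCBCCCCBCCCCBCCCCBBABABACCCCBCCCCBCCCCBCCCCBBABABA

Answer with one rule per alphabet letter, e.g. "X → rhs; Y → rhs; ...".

  step 4 ⇒ step 5: BABABABACCCCCCCBCCCCBCCCCBCCCCBCCCCBCCCCBCCCCBBABABABABABABACCCBABABABACCCBABABABACCC ⇒ CCC·CB·CCC·CB·CCC·CB·CCC·CB·BA·BA·BA·BA·BA·BA·BA·CCC·BA·BA·BA·BA·CCC·BA·BA·BA·BA·CCC·BA·BA·BA·BA·CCC·BA·BA·BA·BA·CCC·BA·BA·BA·BA·CCC·BA·BA·BA·BA·CCC·CCC·CB·CCC·CB·CCC·CB·CCC·CB·CCC·CB·CCC·CB·CCC·CB·BA·BA·BA·CCC·CB·CCC·CB·CCC·CB·CCC·CB·BA·BA·BA·CCC·CB·CCC·CB·CCC·CB·CCC·CB·BA·BA·BA
    A ↦ CB
    B ↦ CCC
    C ↦ BA

A->CB, B->CCC, C->BA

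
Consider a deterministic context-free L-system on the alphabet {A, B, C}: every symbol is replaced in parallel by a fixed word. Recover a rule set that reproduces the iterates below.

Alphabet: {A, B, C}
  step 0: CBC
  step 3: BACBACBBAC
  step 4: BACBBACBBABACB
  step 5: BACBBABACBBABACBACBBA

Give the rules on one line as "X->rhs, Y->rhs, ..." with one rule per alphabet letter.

A->C, B->BA, C->B

  step 4 ⇒ step 5: BACBBACBBABACB ⇒ BA·C·B·BA·BA·C·B·BA·BA·C·BA·C·B·BA
    A ↦ C
    B ↦ BA
    C ↦ B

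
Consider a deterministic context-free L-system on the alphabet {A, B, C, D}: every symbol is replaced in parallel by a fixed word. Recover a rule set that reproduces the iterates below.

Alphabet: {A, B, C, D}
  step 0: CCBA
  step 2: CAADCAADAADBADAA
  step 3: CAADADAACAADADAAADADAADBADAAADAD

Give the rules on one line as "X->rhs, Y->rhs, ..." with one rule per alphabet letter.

  step 2 ⇒ step 3: CAADCAADAADBADAA ⇒ CA·AD·AD·AA·CA·AD·AD·AA·AD·AD·AA·DB·AD·AA·AD·AD
    A ↦ AD
    B ↦ DB
    C ↦ CA
    D ↦ AA

A->AD, B->DB, C->CA, D->AA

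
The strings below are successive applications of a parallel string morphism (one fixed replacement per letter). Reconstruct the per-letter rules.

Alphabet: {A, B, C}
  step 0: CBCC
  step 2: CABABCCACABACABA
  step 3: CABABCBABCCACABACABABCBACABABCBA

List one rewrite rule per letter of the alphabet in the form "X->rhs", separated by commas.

  step 2 ⇒ step 3: CABABCCACABACABA ⇒ CA·BA·BC·BA·BC·CA·CA·BA·CA·BA·BC·BA·CA·BA·BC·BA
    A ↦ BA
    B ↦ BC
    C ↦ CA

A->BA, B->BC, C->CA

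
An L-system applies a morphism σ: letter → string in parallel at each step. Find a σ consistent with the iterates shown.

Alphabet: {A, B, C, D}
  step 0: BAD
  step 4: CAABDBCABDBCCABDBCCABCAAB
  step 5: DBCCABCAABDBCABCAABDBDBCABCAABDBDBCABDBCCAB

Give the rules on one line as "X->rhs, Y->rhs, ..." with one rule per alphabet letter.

A->C, B->AB, C->DB, D->CA

  step 4 ⇒ step 5: CAABDBCABDBCCABDBCCABCAAB ⇒ DB·C·C·AB·CA·AB·DB·C·AB·CA·AB·DB·DB·C·AB·CA·AB·DB·DB·C·AB·DB·C·C·AB
    A ↦ C
    B ↦ AB
    C ↦ DB
    D ↦ CA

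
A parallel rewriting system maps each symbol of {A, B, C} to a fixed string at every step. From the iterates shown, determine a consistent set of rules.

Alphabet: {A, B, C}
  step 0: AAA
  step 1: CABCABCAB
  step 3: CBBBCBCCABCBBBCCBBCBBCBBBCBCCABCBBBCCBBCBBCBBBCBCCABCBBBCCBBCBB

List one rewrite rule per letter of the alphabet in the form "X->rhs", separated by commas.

  step 0 ⇒ step 1: AAA ⇒ CAB·CAB·CAB
    A ↦ CAB
    B ↦ CBB  (constrained at step 1)
    C ↦ BC  (constrained at step 1)

A->CAB, B->CBB, C->BC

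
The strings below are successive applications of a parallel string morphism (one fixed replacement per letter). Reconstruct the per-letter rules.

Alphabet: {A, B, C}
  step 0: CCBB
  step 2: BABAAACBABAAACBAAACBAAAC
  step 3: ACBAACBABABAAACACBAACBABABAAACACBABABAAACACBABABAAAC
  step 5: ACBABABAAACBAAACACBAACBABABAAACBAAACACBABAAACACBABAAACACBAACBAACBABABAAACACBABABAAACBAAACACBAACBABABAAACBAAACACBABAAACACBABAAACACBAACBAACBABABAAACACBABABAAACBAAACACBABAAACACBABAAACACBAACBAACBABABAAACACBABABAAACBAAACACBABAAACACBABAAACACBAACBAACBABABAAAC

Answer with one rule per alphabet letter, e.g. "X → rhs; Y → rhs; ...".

A->BA, B->AC, C->AAC

  step 2 ⇒ step 3: BABAAACBABAAACBAAACBAAAC ⇒ AC·BA·AC·BA·BA·BA·AAC·AC·BA·AC·BA·BA·BA·AAC·AC·BA·BA·BA·AAC·AC·BA·BA·BA·AAC
    A ↦ BA
    B ↦ AC
    C ↦ AAC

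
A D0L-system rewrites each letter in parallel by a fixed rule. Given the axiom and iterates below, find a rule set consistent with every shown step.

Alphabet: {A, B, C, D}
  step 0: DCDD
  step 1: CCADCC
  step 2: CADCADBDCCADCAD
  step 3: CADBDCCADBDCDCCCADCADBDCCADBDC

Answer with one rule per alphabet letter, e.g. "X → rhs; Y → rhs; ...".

  step 2 ⇒ step 3: CADCADBDCCADCAD ⇒ CAD·BD·C·CAD·BD·C·DC·C·CAD·CAD·BD·C·CAD·BD·C
    A ↦ BD
    B ↦ DC
    C ↦ CAD
    D ↦ C

A->BD, B->DC, C->CAD, D->C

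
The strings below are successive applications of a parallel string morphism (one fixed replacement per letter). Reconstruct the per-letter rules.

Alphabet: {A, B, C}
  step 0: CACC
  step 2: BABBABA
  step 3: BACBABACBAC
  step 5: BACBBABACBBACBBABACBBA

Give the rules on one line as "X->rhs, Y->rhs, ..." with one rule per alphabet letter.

  step 2 ⇒ step 3: BABBABA ⇒ BA·C·BA·BA·C·BA·C
    A ↦ C
    B ↦ BA
    C ↦ B  (constrained at step 0)

A->C, B->BA, C->B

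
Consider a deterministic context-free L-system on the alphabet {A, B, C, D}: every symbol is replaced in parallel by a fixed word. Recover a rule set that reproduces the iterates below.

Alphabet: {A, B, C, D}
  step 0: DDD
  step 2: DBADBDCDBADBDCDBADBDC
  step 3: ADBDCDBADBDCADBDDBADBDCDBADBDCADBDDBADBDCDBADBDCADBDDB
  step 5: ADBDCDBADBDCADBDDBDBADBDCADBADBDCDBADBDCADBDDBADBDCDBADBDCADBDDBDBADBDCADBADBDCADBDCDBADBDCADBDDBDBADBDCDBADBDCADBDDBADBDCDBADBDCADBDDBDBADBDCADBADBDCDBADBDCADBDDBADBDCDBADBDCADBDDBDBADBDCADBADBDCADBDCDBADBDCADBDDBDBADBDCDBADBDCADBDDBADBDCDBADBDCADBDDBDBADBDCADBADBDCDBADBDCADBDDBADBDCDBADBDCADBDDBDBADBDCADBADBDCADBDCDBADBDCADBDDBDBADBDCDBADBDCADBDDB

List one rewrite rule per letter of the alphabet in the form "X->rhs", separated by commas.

  step 2 ⇒ step 3: DBADBDCDBADBDCDBADBDC ⇒ ADB·DC·DB·ADB·DC·ADB·DDB·ADB·DC·DB·ADB·DC·ADB·DDB·ADB·DC·DB·ADB·DC·ADB·DDB
    A ↦ DB
    B ↦ DC
    C ↦ DDB
    D ↦ ADB

A->DB, B->DC, C->DDB, D->ADB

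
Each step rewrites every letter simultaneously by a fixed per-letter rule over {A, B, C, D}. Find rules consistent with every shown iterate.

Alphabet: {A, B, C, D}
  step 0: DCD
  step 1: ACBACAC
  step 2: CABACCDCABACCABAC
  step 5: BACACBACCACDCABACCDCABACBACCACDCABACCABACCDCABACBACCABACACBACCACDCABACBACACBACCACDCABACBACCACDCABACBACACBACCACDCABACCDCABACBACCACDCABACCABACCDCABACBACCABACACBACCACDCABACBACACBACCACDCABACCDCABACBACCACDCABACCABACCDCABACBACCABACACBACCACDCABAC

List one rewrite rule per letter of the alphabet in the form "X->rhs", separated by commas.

A->CA, B->CD, C->BAC, D->AC

  step 1 ⇒ step 2: ACBACAC ⇒ CA·BAC·CD·CA·BAC·CA·BAC
    A ↦ CA
    B ↦ CD
    C ↦ BAC
  step 0 ⇒ step 1: DCD ⇒ AC·BAC·AC
    D ↦ AC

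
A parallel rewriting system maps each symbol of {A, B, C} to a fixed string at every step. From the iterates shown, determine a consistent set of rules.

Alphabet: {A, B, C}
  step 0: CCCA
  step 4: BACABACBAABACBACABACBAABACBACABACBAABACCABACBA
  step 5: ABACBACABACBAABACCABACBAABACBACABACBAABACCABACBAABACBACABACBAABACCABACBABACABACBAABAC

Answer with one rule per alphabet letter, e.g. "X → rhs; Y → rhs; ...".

A->C, B->ABA, C->BA

  step 4 ⇒ step 5: BACABACBAABACBACABACBAABACBACABACBAABACCABACBA ⇒ ABA·C·BA·C·ABA·C·BA·ABA·C·C·ABA·C·BA·ABA·C·BA·C·ABA·C·BA·ABA·C·C·ABA·C·BA·ABA·C·BA·C·ABA·C·BA·ABA·C·C·ABA·C·BA·BA·C·ABA·C·BA·ABA·C
    A ↦ C
    B ↦ ABA
    C ↦ BA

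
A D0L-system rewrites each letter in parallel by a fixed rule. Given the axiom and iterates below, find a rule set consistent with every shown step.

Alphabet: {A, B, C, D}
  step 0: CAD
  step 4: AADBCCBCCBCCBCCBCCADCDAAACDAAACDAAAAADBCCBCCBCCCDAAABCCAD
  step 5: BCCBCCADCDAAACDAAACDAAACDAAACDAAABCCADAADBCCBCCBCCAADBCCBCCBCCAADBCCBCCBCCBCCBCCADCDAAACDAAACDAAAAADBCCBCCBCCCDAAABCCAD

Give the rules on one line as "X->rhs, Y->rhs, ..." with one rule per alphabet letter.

  step 4 ⇒ step 5: AADBCCBCCBCCBCCBCCADCDAAACDAAACDAAAAADBCCBCCBCCCDAAABCCAD ⇒ BCC·BCC·AD·CDA·A·A·CDA·A·A·CDA·A·A·CDA·A·A·CDA·A·A·BCC·AD·A·AD·BCC·BCC·BCC·A·AD·BCC·BCC·BCC·A·AD·BCC·BCC·BCC·BCC·BCC·AD·CDA·A·A·CDA·A·A·CDA·A·A·A·AD·BCC·BCC·BCC·CDA·A·A·BCC·AD
    A ↦ BCC
    B ↦ CDA
    C ↦ A
    D ↦ AD

A->BCC, B->CDA, C->A, D->AD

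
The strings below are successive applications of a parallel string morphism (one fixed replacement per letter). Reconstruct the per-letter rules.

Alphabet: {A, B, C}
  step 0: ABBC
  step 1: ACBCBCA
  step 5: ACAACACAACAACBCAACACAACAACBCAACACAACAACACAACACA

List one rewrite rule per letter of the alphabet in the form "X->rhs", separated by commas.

  step 0 ⇒ step 1: ABBC ⇒ AC·BC·BC·A
    A ↦ AC
    B ↦ BC
    C ↦ A

A->AC, B->BC, C->A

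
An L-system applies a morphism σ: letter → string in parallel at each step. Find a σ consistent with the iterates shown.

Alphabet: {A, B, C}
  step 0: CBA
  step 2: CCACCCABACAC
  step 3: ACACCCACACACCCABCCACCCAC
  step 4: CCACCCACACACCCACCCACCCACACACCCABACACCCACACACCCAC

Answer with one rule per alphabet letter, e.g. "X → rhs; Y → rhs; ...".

A->CC, B->AB, C->AC

  step 3 ⇒ step 4: ACACCCACACACCCABCCACCCAC ⇒ CC·AC·CC·AC·AC·AC·CC·AC·CC·AC·CC·AC·AC·AC·CC·AB·AC·AC·CC·AC·AC·AC·CC·AC
    A ↦ CC
    B ↦ AB
    C ↦ AC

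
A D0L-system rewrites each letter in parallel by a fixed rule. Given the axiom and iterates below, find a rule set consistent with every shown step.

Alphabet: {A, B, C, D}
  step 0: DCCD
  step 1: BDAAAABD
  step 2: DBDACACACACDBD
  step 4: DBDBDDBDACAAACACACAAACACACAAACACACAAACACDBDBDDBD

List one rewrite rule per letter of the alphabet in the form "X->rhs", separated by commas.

  step 1 ⇒ step 2: BDAAAABD ⇒ D·BD·AC·AC·AC·AC·D·BD
    A ↦ AC
    B ↦ D
    D ↦ BD
  step 0 ⇒ step 1: DCCD ⇒ BD·AA·AA·BD
    C ↦ AA

A->AC, B->D, C->AA, D->BD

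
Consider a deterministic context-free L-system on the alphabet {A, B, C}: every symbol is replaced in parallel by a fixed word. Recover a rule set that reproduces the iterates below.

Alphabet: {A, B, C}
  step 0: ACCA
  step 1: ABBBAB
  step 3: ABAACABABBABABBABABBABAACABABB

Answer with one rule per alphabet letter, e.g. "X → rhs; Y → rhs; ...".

A->AB, B->AAC, C->B

  step 0 ⇒ step 1: ACCA ⇒ AB·B·B·AB
    A ↦ AB
    C ↦ B
    B ↦ AAC  (constrained at step 1)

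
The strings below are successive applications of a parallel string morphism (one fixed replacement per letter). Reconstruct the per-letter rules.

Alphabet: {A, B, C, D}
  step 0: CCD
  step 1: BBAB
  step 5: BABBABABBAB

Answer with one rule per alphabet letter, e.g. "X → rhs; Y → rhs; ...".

  step 0 ⇒ step 1: CCD ⇒ B·B·AB
    C ↦ B
    D ↦ AB
    A ↦ C  (constrained at step 1)
    B ↦ D  (constrained at step 1)

A->C, B->D, C->B, D->AB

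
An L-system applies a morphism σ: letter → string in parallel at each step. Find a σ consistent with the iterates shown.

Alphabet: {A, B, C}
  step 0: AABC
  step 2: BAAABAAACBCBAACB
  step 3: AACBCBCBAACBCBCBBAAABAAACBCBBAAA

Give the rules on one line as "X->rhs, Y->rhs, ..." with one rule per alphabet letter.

A->CB, B->AA, C->BA

  step 2 ⇒ step 3: BAAABAAACBCBAACB ⇒ AA·CB·CB·CB·AA·CB·CB·CB·BA·AA·BA·AA·CB·CB·BA·AA
    A ↦ CB
    B ↦ AA
    C ↦ BA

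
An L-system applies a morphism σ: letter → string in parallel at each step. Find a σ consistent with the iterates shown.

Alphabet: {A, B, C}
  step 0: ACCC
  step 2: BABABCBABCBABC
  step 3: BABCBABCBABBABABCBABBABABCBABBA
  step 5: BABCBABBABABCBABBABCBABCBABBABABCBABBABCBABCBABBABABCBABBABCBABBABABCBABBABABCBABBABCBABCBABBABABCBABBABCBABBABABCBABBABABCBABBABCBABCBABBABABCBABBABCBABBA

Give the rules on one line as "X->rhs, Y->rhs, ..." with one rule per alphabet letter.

  step 2 ⇒ step 3: BABABCBABCBABC ⇒ BAB·C·BAB·C·BAB·BA·BAB·C·BAB·BA·BAB·C·BAB·BA
    A ↦ C
    B ↦ BAB
    C ↦ BA

A->C, B->BAB, C->BA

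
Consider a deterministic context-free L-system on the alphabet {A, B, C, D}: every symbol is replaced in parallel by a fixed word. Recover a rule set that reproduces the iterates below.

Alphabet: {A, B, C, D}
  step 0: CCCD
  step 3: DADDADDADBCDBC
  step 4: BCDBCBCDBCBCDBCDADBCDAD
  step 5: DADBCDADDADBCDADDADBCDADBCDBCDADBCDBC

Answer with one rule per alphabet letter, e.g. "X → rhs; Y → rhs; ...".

  step 4 ⇒ step 5: BCDBCBCDBCBCDBCDADBCDAD ⇒ DA·D·BC·DA·D·DA·D·BC·DA·D·DA·D·BC·DA·D·BC·D·BC·DA·D·BC·D·BC
    A ↦ D
    B ↦ DA
    C ↦ D
    D ↦ BC

A->D, B->DA, C->D, D->BC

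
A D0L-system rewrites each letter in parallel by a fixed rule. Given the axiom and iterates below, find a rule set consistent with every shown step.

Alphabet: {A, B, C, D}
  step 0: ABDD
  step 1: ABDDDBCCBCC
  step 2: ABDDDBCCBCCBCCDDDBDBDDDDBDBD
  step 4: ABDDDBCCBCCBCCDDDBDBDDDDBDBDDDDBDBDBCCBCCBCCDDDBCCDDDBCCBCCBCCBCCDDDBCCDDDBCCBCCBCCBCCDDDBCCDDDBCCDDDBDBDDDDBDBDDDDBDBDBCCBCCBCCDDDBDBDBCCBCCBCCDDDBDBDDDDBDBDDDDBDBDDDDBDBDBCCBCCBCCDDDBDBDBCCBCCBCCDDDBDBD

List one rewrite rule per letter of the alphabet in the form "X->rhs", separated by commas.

  step 1 ⇒ step 2: ABDDDBCCBCC ⇒ AB·DDD·BCC·BCC·BCC·DDD·BD·BD·DDD·BD·BD
    A ↦ AB
    B ↦ DDD
    C ↦ BD
    D ↦ BCC

A->AB, B->DDD, C->BD, D->BCC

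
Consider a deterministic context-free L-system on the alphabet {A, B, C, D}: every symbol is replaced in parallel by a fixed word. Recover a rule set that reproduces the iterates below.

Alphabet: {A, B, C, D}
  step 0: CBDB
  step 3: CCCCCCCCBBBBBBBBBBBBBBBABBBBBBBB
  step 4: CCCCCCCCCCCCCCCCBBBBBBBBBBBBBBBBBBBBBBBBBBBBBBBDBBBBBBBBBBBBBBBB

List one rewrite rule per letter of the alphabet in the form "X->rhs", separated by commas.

A->BD, B->BB, C->CC, D->BA

  step 3 ⇒ step 4: CCCCCCCCBBBBBBBBBBBBBBBABBBBBBBB ⇒ CC·CC·CC·CC·CC·CC·CC·CC·BB·BB·BB·BB·BB·BB·BB·BB·BB·BB·BB·BB·BB·BB·BB·BD·BB·BB·BB·BB·BB·BB·BB·BB
    A ↦ BD
    B ↦ BB
    C ↦ CC
    D ↦ BA  (constrained at step 0)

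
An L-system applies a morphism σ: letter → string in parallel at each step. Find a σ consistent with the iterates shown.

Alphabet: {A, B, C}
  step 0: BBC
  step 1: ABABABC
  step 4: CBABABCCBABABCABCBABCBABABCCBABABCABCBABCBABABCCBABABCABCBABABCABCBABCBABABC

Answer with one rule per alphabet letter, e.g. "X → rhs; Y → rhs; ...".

  step 0 ⇒ step 1: BBC ⇒ AB·AB·ABC
    B ↦ AB
    C ↦ ABC
    A ↦ CB  (constrained at step 1)

A->CB, B->AB, C->ABC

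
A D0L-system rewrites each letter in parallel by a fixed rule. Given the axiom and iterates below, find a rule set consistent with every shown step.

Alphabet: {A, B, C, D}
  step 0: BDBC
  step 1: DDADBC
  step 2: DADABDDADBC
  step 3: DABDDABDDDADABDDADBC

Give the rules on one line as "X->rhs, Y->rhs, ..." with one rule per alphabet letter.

A->BD, B->D, C->BC, D->DA

  step 2 ⇒ step 3: DADABDDADBC ⇒ DA·BD·DA·BD·D·DA·DA·BD·DA·D·BC
    A ↦ BD
    B ↦ D
    C ↦ BC
    D ↦ DA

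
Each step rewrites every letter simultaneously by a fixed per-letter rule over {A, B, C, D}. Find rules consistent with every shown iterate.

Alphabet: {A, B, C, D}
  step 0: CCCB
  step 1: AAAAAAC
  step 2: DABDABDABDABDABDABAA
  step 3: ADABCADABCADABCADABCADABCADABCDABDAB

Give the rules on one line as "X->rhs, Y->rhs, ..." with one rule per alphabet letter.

  step 2 ⇒ step 3: DABDABDABDABDABDABAA ⇒ A·DAB·C·A·DAB·C·A·DAB·C·A·DAB·C·A·DAB·C·A·DAB·C·DAB·DAB
    A ↦ DAB
    B ↦ C
    D ↦ A
  step 0 ⇒ step 1: CCCB ⇒ AA·AA·AA·C
    C ↦ AA

A->DAB, B->C, C->AA, D->A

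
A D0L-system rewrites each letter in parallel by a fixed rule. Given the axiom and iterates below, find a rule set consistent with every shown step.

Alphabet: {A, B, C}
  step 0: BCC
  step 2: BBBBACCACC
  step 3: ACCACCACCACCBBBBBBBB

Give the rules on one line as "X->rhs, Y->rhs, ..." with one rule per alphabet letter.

  step 2 ⇒ step 3: BBBBACCACC ⇒ ACC·ACC·ACC·ACC·BB·B·B·BB·B·B
    A ↦ BB
    B ↦ ACC
    C ↦ B

A->BB, B->ACC, C->B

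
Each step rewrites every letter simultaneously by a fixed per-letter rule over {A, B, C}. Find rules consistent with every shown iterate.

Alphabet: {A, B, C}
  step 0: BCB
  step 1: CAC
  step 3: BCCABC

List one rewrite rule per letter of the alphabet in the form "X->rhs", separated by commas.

A->BC, B->C, C->A

  step 0 ⇒ step 1: BCB ⇒ C·A·C
    B ↦ C
    C ↦ A
    A ↦ BC  (constrained at step 1)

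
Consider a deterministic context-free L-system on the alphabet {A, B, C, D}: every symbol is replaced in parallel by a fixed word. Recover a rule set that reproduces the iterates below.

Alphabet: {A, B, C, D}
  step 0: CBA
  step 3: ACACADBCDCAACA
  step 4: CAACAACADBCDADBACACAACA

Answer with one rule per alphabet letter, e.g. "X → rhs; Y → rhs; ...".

  step 3 ⇒ step 4: ACACADBCDCAACA ⇒ CA·A·CA·A·CA·DB·CD·A·DB·A·CA·CA·A·CA
    A ↦ CA
    B ↦ CD
    C ↦ A
    D ↦ DB

A->CA, B->CD, C->A, D->DB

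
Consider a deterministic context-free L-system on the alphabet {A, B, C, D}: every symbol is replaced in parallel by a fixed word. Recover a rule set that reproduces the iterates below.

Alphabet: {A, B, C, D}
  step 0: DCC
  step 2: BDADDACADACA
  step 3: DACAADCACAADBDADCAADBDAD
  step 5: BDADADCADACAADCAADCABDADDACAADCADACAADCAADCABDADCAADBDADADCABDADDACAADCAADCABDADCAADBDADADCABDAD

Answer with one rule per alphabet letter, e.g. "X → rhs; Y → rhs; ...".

  step 2 ⇒ step 3: BDADDACADACA ⇒ DA·CA·AD·CA·CA·AD·BD·AD·CA·AD·BD·AD
    A ↦ AD
    B ↦ DA
    C ↦ BD
    D ↦ CA

A->AD, B->DA, C->BD, D->CA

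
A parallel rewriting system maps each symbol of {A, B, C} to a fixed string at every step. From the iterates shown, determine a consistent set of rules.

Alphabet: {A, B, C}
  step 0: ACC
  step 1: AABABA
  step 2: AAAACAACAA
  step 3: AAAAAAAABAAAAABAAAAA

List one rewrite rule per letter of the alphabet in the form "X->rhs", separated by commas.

A->AA, B->C, C->BA

  step 2 ⇒ step 3: AAAACAACAA ⇒ AA·AA·AA·AA·BA·AA·AA·BA·AA·AA
    A ↦ AA
    C ↦ BA
  step 1 ⇒ step 2: AABABA ⇒ AA·AA·C·AA·C·AA
    B ↦ C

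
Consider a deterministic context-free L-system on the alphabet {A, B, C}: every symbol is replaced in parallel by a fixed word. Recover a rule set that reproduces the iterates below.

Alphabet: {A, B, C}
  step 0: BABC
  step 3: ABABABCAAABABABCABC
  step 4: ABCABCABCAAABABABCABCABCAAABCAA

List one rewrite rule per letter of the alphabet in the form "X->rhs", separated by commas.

  step 3 ⇒ step 4: ABABABCAAABABABCABC ⇒ AB·C·AB·C·AB·C·AA·AB·AB·AB·C·AB·C·AB·C·AA·AB·C·AA
    A ↦ AB
    B ↦ C
    C ↦ AA

A->AB, B->C, C->AA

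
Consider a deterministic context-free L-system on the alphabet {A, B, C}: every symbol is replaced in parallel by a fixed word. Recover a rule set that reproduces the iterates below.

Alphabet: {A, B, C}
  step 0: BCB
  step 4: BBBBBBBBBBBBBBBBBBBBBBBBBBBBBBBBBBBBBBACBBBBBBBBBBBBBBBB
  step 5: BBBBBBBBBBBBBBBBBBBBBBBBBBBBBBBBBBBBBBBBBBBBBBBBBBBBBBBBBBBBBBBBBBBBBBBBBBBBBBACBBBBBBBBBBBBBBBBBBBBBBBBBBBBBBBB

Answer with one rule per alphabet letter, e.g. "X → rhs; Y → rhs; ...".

A->B, B->BB, C->BAC

  step 4 ⇒ step 5: BBBBBBBBBBBBBBBBBBBBBBBBBBBBBBBBBBBBBBACBBBBBBBBBBBBBBBB ⇒ BB·BB·BB·BB·BB·BB·BB·BB·BB·BB·BB·BB·BB·BB·BB·BB·BB·BB·BB·BB·BB·BB·BB·BB·BB·BB·BB·BB·BB·BB·BB·BB·BB·BB·BB·BB·BB·BB·B·BAC·BB·BB·BB·BB·BB·BB·BB·BB·BB·BB·BB·BB·BB·BB·BB·BB
    A ↦ B
    B ↦ BB
    C ↦ BAC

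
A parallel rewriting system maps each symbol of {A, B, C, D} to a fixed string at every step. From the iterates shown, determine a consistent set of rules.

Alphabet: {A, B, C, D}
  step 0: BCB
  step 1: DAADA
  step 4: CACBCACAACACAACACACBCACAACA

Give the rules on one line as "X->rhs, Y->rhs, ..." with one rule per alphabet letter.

A->CA, B->DA, C->A, D->CB

  step 0 ⇒ step 1: BCB ⇒ DA·A·DA
    B ↦ DA
    C ↦ A
    A ↦ CA  (constrained at step 1)
    D ↦ CB  (constrained at step 1)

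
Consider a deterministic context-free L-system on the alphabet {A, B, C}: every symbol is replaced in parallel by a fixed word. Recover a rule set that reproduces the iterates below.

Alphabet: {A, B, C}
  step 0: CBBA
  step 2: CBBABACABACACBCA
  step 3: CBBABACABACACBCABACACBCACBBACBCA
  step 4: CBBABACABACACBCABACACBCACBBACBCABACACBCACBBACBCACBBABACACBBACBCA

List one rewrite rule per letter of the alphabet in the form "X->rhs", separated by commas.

  step 3 ⇒ step 4: CBBABACABACACBCABACACBCACBBACBCA ⇒ CB·BA·BA·CA·BA·CA·CB·CA·BA·CA·CB·CA·CB·BA·CB·CA·BA·CA·CB·CA·CB·BA·CB·CA·CB·BA·BA·CA·CB·BA·CB·CA
    A ↦ CA
    B ↦ BA
    C ↦ CB

A->CA, B->BA, C->CB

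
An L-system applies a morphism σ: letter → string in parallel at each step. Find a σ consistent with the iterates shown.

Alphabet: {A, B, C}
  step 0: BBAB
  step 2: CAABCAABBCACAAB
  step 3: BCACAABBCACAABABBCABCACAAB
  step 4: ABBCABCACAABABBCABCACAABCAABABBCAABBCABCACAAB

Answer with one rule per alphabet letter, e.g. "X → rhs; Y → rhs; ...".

  step 3 ⇒ step 4: BCACAABBCACAABABBCABCACAAB ⇒ AB·B·CA·B·CA·CA·AB·AB·B·CA·B·CA·CA·AB·CA·AB·AB·B·CA·AB·B·CA·B·CA·CA·AB
    A ↦ CA
    B ↦ AB
    C ↦ B

A->CA, B->AB, C->B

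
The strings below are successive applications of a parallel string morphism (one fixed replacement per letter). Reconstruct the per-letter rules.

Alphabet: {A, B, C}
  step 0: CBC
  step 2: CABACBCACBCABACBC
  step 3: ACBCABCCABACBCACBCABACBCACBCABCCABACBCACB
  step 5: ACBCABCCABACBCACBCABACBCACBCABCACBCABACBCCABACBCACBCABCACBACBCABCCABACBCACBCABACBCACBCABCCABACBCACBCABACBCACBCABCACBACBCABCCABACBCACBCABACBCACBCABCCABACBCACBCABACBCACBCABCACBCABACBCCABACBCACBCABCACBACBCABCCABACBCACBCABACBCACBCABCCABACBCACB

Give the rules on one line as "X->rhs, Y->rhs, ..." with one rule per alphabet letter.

A->CAB, B->C, C->ACB

  step 2 ⇒ step 3: CABACBCACBCABACBC ⇒ ACB·CAB·C·CAB·ACB·C·ACB·CAB·ACB·C·ACB·CAB·C·CAB·ACB·C·ACB
    A ↦ CAB
    B ↦ C
    C ↦ ACB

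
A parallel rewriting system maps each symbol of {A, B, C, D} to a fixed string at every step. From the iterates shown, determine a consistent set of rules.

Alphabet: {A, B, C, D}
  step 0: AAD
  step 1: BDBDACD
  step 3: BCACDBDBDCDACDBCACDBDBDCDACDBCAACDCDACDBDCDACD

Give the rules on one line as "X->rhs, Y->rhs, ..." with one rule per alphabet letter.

  step 0 ⇒ step 1: AAD ⇒ BD·BD·ACD
    A ↦ BD
    D ↦ ACD
    B ↦ BCA  (constrained at step 1)
    C ↦ CD  (constrained at step 1)

A->BD, B->BCA, C->CD, D->ACD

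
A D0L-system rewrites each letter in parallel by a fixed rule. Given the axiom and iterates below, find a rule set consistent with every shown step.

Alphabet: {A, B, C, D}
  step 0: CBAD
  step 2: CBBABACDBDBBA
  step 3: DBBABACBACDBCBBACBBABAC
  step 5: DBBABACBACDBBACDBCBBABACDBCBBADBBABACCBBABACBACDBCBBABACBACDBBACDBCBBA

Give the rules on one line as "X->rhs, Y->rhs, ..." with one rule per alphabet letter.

A->C, B->BA, C->DB, D->CB

  step 2 ⇒ step 3: CBBABACDBDBBA ⇒ DB·BA·BA·C·BA·C·DB·CB·BA·CB·BA·BA·C
    A ↦ C
    B ↦ BA
    C ↦ DB
    D ↦ CB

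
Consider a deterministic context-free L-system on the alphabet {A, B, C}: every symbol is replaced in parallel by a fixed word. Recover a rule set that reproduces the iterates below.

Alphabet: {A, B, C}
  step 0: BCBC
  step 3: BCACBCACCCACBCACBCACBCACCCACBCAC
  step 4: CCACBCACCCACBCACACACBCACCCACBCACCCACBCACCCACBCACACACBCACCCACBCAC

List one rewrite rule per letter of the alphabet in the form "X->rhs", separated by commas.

A->BC, B->CC, C->AC

  step 3 ⇒ step 4: BCACBCACCCACBCACBCACBCACCCACBCAC ⇒ CC·AC·BC·AC·CC·AC·BC·AC·AC·AC·BC·AC·CC·AC·BC·AC·CC·AC·BC·AC·CC·AC·BC·AC·AC·AC·BC·AC·CC·AC·BC·AC
    A ↦ BC
    B ↦ CC
    C ↦ AC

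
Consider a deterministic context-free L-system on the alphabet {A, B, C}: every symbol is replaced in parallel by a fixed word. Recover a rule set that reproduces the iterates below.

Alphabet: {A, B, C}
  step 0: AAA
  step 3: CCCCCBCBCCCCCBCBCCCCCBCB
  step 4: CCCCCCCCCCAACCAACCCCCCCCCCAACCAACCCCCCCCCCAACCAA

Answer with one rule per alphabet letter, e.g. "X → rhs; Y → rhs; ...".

  step 3 ⇒ step 4: CCCCCBCBCCCCCBCBCCCCCBCB ⇒ CC·CC·CC·CC·CC·AA·CC·AA·CC·CC·CC·CC·CC·AA·CC·AA·CC·CC·CC·CC·CC·AA·CC·AA
    B ↦ AA
    C ↦ CC
    A ↦ CB  (constrained at step 0)

A->CB, B->AA, C->CC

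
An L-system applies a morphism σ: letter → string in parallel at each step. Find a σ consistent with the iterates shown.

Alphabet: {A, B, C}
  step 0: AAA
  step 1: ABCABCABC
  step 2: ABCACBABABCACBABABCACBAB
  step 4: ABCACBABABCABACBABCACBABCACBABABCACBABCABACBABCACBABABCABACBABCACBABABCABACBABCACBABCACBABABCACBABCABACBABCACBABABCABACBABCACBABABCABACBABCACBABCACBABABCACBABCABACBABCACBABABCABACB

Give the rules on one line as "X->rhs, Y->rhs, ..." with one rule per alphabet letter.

A->ABC, B->ACB, C->AB

  step 1 ⇒ step 2: ABCABCABC ⇒ ABC·ACB·AB·ABC·ACB·AB·ABC·ACB·AB
    A ↦ ABC
    B ↦ ACB
    C ↦ AB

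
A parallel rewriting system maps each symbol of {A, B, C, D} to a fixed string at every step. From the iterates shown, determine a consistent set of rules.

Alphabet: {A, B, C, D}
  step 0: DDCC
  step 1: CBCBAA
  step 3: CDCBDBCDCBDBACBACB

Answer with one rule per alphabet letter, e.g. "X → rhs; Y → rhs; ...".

  step 0 ⇒ step 1: DDCC ⇒ CB·CB·A·A
    C ↦ A
    D ↦ CB
    A ↦ CD  (constrained at step 1)
    B ↦ DB  (constrained at step 1)

A->CD, B->DB, C->A, D->CB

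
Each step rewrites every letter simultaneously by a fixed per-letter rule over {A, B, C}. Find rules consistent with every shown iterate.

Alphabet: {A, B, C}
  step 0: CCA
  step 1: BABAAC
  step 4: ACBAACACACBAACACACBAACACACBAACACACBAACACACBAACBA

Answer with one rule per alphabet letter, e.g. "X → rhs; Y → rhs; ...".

  step 0 ⇒ step 1: CCA ⇒ BA·BA·AC
    A ↦ AC
    C ↦ BA
    B ↦ AC  (constrained at step 1)

A->AC, B->AC, C->BA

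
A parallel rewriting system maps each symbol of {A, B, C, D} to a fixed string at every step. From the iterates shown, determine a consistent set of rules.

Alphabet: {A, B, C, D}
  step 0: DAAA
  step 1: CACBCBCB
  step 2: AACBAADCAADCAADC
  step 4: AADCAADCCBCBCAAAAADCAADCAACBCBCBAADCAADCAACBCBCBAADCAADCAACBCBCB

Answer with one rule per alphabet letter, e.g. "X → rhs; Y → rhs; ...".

A->CB, B->DC, C->AA, D->CA

  step 1 ⇒ step 2: CACBCBCB ⇒ AA·CB·AA·DC·AA·DC·AA·DC
    A ↦ CB
    B ↦ DC
    C ↦ AA
  step 0 ⇒ step 1: DAAA ⇒ CA·CB·CB·CB
    D ↦ CA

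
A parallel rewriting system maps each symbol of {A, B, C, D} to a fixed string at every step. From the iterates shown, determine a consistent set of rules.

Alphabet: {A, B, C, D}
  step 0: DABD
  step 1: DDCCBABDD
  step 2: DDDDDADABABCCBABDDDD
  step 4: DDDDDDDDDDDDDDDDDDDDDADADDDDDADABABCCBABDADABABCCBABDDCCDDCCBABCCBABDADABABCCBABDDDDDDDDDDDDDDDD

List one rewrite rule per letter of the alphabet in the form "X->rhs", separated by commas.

  step 1 ⇒ step 2: DDCCBABDD ⇒ DD·DD·DA·DA·BAB·CC·BAB·DD·DD
    A ↦ CC
    B ↦ BAB
    C ↦ DA
    D ↦ DD

A->CC, B->BAB, C->DA, D->DD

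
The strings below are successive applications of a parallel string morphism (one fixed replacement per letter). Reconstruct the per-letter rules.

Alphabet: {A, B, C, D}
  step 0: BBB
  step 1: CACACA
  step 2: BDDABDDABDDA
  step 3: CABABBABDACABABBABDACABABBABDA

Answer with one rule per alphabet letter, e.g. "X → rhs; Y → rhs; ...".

A->DA, B->CA, C->BD, D->BAB

  step 2 ⇒ step 3: BDDABDDABDDA ⇒ CA·BAB·BAB·DA·CA·BAB·BAB·DA·CA·BAB·BAB·DA
    A ↦ DA
    B ↦ CA
    D ↦ BAB
  step 1 ⇒ step 2: CACACA ⇒ BD·DA·BD·DA·BD·DA
    C ↦ BD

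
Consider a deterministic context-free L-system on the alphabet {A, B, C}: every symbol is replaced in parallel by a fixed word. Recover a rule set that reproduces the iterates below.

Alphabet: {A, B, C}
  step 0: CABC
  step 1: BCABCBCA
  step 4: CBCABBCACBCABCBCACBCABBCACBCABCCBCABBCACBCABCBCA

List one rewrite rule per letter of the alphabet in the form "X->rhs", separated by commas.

  step 0 ⇒ step 1: CABC ⇒ BCA·B·C·BCA
    A ↦ B
    B ↦ C
    C ↦ BCA

A->B, B->C, C->BCA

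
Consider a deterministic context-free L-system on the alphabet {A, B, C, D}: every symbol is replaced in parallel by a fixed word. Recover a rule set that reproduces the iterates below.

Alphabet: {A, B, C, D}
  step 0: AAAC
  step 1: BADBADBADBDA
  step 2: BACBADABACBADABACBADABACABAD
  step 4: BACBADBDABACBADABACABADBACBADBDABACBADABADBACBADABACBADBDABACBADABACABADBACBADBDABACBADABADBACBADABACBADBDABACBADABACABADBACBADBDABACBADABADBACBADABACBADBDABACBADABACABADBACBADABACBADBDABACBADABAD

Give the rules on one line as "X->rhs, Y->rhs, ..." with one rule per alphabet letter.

  step 1 ⇒ step 2: BADBADBADBDA ⇒ BAC·BAD·A·BAC·BAD·A·BAC·BAD·A·BAC·A·BAD
    A ↦ BAD
    B ↦ BAC
    D ↦ A
  step 0 ⇒ step 1: AAAC ⇒ BAD·BAD·BAD·BDA
    C ↦ BDA

A->BAD, B->BAC, C->BDA, D->A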